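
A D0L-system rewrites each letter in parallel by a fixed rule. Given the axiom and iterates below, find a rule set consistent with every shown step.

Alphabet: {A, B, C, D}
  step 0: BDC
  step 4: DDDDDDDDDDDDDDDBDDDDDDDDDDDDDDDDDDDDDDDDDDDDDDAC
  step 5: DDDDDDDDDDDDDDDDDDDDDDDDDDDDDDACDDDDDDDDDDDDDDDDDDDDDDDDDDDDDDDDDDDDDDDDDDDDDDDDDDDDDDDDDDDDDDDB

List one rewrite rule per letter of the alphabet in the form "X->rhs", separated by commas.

A->DD, B->AC, C->DB, D->DD

  step 4 ⇒ step 5: DDDDDDDDDDDDDDDBDDDDDDDDDDDDDDDDDDDDDDDDDDDDDDAC ⇒ DD·DD·DD·DD·DD·DD·DD·DD·DD·DD·DD·DD·DD·DD·DD·AC·DD·DD·DD·DD·DD·DD·DD·DD·DD·DD·DD·DD·DD·DD·DD·DD·DD·DD·DD·DD·DD·DD·DD·DD·DD·DD·DD·DD·DD·DD·DD·DB
    A ↦ DD
    B ↦ AC
    C ↦ DB
    D ↦ DD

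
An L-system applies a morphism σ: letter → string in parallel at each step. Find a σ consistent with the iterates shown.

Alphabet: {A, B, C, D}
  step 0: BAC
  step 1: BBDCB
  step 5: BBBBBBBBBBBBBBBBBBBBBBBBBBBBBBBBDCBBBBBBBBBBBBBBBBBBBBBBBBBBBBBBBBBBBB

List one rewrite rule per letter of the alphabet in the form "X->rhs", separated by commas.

A->DC, B->BB, C->B, D->AB

  step 0 ⇒ step 1: BAC ⇒ BB·DC·B
    A ↦ DC
    B ↦ BB
    C ↦ B
    D ↦ AB  (constrained at step 1)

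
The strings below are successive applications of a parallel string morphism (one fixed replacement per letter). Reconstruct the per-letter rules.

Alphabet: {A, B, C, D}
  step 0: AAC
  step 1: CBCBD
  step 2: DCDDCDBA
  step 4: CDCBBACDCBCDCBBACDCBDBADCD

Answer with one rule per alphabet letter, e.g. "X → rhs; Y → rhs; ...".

A->CB, B->CD, C->D, D->BA

  step 1 ⇒ step 2: CBCBD ⇒ D·CD·D·CD·BA
    B ↦ CD
    C ↦ D
    D ↦ BA
  step 0 ⇒ step 1: AAC ⇒ CB·CB·D
    A ↦ CB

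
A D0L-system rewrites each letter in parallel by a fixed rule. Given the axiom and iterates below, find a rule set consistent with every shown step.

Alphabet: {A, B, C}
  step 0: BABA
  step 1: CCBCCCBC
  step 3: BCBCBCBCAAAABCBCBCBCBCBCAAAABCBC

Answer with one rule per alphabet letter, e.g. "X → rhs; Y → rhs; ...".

A->BC, B->CC, C->AA

  step 0 ⇒ step 1: BABA ⇒ CC·BC·CC·BC
    A ↦ BC
    B ↦ CC
    C ↦ AA  (constrained at step 1)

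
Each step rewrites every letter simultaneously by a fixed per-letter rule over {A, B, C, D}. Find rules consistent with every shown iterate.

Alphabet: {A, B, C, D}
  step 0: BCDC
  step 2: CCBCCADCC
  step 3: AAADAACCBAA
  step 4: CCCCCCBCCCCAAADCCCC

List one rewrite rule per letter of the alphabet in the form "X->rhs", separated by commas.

A->CC, B->AD, C->A, D->B

  step 3 ⇒ step 4: AAADAACCBAA ⇒ CC·CC·CC·B·CC·CC·A·A·AD·CC·CC
    A ↦ CC
    B ↦ AD
    C ↦ A
    D ↦ B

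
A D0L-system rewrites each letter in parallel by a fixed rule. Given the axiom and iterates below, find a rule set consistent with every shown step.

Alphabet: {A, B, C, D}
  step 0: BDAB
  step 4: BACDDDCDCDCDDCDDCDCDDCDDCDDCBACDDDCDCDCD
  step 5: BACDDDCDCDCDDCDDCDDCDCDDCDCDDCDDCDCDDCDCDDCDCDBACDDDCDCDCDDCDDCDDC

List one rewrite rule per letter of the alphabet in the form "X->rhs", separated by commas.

A->CD, B->BA, C->D, D->DC

  step 4 ⇒ step 5: BACDDDCDCDCDDCDDCDCDDCDDCDDCBACDDDCDCDCD ⇒ BA·CD·D·DC·DC·DC·D·DC·D·DC·D·DC·DC·D·DC·DC·D·DC·D·DC·DC·D·DC·DC·D·DC·DC·D·BA·CD·D·DC·DC·DC·D·DC·D·DC·D·DC
    A ↦ CD
    B ↦ BA
    C ↦ D
    D ↦ DC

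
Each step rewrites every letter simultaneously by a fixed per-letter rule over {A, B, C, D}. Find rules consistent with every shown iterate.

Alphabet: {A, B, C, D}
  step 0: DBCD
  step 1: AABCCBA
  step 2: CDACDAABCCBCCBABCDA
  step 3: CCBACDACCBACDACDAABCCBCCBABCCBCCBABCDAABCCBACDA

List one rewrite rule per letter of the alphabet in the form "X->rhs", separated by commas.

A->CDA, B->AB, C->CCB, D->A

  step 2 ⇒ step 3: CDACDAABCCBCCBABCDA ⇒ CCB·A·CDA·CCB·A·CDA·CDA·AB·CCB·CCB·AB·CCB·CCB·AB·CDA·AB·CCB·A·CDA
    A ↦ CDA
    B ↦ AB
    C ↦ CCB
    D ↦ A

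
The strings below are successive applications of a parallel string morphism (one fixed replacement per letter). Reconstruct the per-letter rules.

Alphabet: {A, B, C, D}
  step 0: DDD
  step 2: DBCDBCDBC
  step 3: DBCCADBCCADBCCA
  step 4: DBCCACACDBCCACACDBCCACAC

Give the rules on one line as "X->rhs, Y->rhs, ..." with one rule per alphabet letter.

  step 3 ⇒ step 4: DBCCADBCCADBCCA ⇒ DB·C·CA·CA·C·DB·C·CA·CA·C·DB·C·CA·CA·C
    A ↦ C
    B ↦ C
    C ↦ CA
    D ↦ DB

A->C, B->C, C->CA, D->DB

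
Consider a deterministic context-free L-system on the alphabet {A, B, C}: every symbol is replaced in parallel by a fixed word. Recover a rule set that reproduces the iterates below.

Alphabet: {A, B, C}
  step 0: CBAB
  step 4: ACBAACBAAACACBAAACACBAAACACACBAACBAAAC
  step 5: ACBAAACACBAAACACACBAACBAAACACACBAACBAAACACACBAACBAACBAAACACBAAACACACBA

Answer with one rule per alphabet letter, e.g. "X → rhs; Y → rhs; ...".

A->AC, B->A, C->BA

  step 4 ⇒ step 5: ACBAACBAAACACBAAACACBAAACACACBAACBAAAC ⇒ AC·BA·A·AC·AC·BA·A·AC·AC·AC·BA·AC·BA·A·AC·AC·AC·BA·AC·BA·A·AC·AC·AC·BA·AC·BA·AC·BA·A·AC·AC·BA·A·AC·AC·AC·BA
    A ↦ AC
    B ↦ A
    C ↦ BA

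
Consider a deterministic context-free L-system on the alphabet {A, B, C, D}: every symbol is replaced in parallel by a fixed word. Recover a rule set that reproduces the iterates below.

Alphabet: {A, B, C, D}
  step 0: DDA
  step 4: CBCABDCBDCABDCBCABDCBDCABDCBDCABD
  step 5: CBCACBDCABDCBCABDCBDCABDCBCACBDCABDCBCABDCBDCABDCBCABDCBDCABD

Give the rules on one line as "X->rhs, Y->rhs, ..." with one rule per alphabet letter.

  step 4 ⇒ step 5: CBCABDCBDCABDCBCABDCBDCABDCBDCABD ⇒ CB·CA·CB·D·CA·BD·CB·CA·BD·CB·D·CA·BD·CB·CA·CB·D·CA·BD·CB·CA·BD·CB·D·CA·BD·CB·CA·BD·CB·D·CA·BD
    A ↦ D
    B ↦ CA
    C ↦ CB
    D ↦ BD

A->D, B->CA, C->CB, D->BD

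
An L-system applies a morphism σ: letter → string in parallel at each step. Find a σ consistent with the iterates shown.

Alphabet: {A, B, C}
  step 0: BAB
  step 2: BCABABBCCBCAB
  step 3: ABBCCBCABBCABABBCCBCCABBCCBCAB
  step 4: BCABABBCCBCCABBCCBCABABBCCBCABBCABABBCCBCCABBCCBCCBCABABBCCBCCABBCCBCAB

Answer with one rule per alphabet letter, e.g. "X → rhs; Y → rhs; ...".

A->BC, B->AB, C->BCC

  step 3 ⇒ step 4: ABBCCBCABBCABABBCCBCCABBCCBCAB ⇒ BC·AB·AB·BCC·BCC·AB·BCC·BC·AB·AB·BCC·BC·AB·BC·AB·AB·BCC·BCC·AB·BCC·BCC·BC·AB·AB·BCC·BCC·AB·BCC·BC·AB
    A ↦ BC
    B ↦ AB
    C ↦ BCC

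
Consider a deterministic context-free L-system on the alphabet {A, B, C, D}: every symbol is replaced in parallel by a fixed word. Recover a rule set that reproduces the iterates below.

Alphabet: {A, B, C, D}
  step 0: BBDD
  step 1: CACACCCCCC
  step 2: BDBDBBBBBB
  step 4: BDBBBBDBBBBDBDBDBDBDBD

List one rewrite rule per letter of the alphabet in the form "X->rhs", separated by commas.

  step 1 ⇒ step 2: CACACCCCCC ⇒ B·D·B·D·B·B·B·B·B·B
    A ↦ D
    C ↦ B
  step 0 ⇒ step 1: BBDD ⇒ CA·CA·CCC·CCC
    B ↦ CA
  step 0 ⇒ step 1: BBDD ⇒ CA·CA·CCC·CCC
    D ↦ CCC

A->D, B->CA, C->B, D->CCC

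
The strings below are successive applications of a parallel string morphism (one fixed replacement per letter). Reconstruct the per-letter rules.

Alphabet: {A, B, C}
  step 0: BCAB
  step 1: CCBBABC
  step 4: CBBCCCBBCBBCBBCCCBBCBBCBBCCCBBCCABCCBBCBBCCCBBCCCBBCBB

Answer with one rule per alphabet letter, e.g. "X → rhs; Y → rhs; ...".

A->AB, B->C, C->CBB

  step 0 ⇒ step 1: BCAB ⇒ C·CBB·AB·C
    A ↦ AB
    B ↦ C
    C ↦ CBB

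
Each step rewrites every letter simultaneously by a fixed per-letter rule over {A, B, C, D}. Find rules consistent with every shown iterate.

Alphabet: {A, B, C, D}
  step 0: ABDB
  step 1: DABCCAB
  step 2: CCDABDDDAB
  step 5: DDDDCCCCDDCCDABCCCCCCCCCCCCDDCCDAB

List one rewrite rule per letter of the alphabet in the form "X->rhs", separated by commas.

A->D, B->AB, C->D, D->CC

  step 1 ⇒ step 2: DABCCAB ⇒ CC·D·AB·D·D·D·AB
    A ↦ D
    B ↦ AB
    C ↦ D
    D ↦ CC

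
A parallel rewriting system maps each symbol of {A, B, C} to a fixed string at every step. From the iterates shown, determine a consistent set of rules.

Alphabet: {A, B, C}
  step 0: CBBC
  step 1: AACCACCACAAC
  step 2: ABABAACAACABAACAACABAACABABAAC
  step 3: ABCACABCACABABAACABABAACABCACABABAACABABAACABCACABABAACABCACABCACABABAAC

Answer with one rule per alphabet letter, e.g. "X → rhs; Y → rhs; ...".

  step 2 ⇒ step 3: ABABAACAACABAACAACABAACABABAAC ⇒ AB·CAC·AB·CAC·AB·AB·AAC·AB·AB·AAC·AB·CAC·AB·AB·AAC·AB·AB·AAC·AB·CAC·AB·AB·AAC·AB·CAC·AB·CAC·AB·AB·AAC
    A ↦ AB
    B ↦ CAC
    C ↦ AAC

A->AB, B->CAC, C->AAC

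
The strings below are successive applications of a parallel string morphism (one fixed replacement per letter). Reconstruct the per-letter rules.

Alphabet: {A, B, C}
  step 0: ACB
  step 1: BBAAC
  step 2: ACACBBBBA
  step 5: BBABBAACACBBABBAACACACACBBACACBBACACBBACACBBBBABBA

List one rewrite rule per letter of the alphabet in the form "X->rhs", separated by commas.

A->BB, B->AC, C->A

  step 1 ⇒ step 2: BBAAC ⇒ AC·AC·BB·BB·A
    A ↦ BB
    B ↦ AC
    C ↦ A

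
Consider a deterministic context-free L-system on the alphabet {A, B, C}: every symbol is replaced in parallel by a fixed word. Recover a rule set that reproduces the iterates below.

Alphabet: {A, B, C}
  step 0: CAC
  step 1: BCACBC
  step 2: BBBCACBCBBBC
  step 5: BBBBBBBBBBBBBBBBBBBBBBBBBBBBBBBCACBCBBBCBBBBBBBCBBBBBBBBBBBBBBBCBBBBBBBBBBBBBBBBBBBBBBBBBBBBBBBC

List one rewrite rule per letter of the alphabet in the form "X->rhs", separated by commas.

A->AC, B->BB, C->BC

  step 1 ⇒ step 2: BCACBC ⇒ BB·BC·AC·BC·BB·BC
    A ↦ AC
    B ↦ BB
    C ↦ BC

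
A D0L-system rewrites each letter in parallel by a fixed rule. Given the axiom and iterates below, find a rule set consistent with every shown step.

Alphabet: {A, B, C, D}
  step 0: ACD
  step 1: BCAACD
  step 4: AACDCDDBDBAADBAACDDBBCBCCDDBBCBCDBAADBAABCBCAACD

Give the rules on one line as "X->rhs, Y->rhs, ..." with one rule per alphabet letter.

A->BC, B->DB, C->AA, D->CD

  step 0 ⇒ step 1: ACD ⇒ BC·AA·CD
    A ↦ BC
    C ↦ AA
    D ↦ CD
    B ↦ DB  (constrained at step 1)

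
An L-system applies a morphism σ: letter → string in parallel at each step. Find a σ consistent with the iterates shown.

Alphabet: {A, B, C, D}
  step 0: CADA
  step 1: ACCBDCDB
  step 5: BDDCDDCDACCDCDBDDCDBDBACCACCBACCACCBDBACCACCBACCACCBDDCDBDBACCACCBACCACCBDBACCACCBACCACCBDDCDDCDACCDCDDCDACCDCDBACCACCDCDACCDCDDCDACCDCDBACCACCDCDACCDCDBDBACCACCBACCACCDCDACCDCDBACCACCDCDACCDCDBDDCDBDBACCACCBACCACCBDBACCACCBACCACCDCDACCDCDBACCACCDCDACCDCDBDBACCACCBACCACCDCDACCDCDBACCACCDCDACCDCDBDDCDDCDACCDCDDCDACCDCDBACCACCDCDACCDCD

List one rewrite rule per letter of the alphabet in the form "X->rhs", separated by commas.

A->B, B->BD, C->ACC, D->DCD

  step 0 ⇒ step 1: CADA ⇒ ACC·B·DCD·B
    A ↦ B
    C ↦ ACC
    D ↦ DCD
    B ↦ BD  (constrained at step 1)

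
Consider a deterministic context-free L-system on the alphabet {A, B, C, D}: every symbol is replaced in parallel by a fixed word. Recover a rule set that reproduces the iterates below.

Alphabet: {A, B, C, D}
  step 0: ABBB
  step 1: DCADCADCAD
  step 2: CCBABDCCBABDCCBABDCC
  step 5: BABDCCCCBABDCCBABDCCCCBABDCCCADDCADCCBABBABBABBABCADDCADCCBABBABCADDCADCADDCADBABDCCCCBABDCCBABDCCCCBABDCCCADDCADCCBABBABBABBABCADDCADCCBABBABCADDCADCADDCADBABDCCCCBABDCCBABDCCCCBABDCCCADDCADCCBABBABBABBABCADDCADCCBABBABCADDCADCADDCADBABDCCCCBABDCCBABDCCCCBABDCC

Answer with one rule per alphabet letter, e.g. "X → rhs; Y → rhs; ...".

  step 1 ⇒ step 2: DCADCADCAD ⇒ CC·BAB·D·CC·BAB·D·CC·BAB·D·CC
    A ↦ D
    C ↦ BAB
    D ↦ CC
  step 0 ⇒ step 1: ABBB ⇒ D·CAD·CAD·CAD
    B ↦ CAD

A->D, B->CAD, C->BAB, D->CC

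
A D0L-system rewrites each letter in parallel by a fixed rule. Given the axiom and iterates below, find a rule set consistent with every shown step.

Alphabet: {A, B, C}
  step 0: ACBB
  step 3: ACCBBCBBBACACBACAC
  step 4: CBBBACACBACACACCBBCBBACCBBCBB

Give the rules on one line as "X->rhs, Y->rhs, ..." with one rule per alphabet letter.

A->CB, B->AC, C->B

  step 3 ⇒ step 4: ACCBBCBBBACACBACAC ⇒ CB·B·B·AC·AC·B·AC·AC·AC·CB·B·CB·B·AC·CB·B·CB·B
    A ↦ CB
    B ↦ AC
    C ↦ B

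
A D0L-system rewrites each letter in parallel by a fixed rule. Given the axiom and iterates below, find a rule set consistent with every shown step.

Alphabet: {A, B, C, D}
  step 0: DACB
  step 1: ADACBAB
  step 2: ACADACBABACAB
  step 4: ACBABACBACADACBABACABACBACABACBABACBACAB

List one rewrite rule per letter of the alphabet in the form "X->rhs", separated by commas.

  step 1 ⇒ step 2: ADACBAB ⇒ AC·AD·AC·B·AB·AC·AB
    A ↦ AC
    B ↦ AB
    C ↦ B
    D ↦ AD

A->AC, B->AB, C->B, D->AD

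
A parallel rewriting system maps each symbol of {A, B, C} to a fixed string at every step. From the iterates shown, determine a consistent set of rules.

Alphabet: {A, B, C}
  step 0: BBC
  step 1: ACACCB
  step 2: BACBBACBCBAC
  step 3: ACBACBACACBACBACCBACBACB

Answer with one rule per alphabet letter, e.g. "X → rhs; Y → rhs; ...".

  step 2 ⇒ step 3: BACBBACBCBAC ⇒ AC·BA·CB·AC·AC·BA·CB·AC·CB·AC·BA·CB
    A ↦ BA
    B ↦ AC
    C ↦ CB

A->BA, B->AC, C->CB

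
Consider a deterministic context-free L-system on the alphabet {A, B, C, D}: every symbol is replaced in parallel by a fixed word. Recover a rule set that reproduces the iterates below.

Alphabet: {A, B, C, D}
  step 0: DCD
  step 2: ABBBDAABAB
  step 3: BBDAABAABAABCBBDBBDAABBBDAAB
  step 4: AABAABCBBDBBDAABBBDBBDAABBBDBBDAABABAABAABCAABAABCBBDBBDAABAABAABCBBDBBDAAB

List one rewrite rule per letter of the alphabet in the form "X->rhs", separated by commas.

A->BBD, B->AAB, C->AB, D->C

  step 3 ⇒ step 4: BBDAABAABAABCBBDBBDAABBBDAAB ⇒ AAB·AAB·C·BBD·BBD·AAB·BBD·BBD·AAB·BBD·BBD·AAB·AB·AAB·AAB·C·AAB·AAB·C·BBD·BBD·AAB·AAB·AAB·C·BBD·BBD·AAB
    A ↦ BBD
    B ↦ AAB
    C ↦ AB
    D ↦ C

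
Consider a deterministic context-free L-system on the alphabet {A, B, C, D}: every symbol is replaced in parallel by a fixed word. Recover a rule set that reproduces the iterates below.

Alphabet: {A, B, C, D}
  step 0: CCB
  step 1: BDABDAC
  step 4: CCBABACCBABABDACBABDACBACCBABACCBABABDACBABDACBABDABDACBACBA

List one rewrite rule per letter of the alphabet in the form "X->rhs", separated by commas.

  step 0 ⇒ step 1: CCB ⇒ BDA·BDA·C
    B ↦ C
    C ↦ BDA
    A ↦ BA  (constrained at step 1)
    D ↦ CBA  (constrained at step 1)

A->BA, B->C, C->BDA, D->CBA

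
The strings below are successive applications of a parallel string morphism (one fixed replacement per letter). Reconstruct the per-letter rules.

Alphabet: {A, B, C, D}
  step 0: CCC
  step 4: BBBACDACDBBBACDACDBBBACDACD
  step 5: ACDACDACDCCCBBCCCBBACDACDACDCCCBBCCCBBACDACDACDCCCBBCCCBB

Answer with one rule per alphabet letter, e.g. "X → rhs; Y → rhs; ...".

A->CCC, B->ACD, C->B, D->B

  step 4 ⇒ step 5: BBBACDACDBBBACDACDBBBACDACD ⇒ ACD·ACD·ACD·CCC·B·B·CCC·B·B·ACD·ACD·ACD·CCC·B·B·CCC·B·B·ACD·ACD·ACD·CCC·B·B·CCC·B·B
    A ↦ CCC
    B ↦ ACD
    C ↦ B
    D ↦ B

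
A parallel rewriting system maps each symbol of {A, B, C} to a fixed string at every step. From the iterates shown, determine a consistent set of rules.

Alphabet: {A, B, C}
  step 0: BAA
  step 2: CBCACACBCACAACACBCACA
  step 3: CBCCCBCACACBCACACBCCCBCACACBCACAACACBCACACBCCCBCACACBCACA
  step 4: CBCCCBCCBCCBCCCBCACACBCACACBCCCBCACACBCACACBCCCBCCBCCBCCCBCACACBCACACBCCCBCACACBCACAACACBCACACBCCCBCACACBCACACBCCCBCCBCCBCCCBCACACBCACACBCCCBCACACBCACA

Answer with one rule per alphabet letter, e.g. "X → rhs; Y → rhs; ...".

  step 3 ⇒ step 4: CBCCCBCACACBCACACBCCCBCACACBCACAACACBCACACBCCCBCACACBCACA ⇒ CBC·C·CBC·CBC·CBC·C·CBC·ACA·CBC·ACA·CBC·C·CBC·ACA·CBC·ACA·CBC·C·CBC·CBC·CBC·C·CBC·ACA·CBC·ACA·CBC·C·CBC·ACA·CBC·ACA·ACA·CBC·ACA·CBC·C·CBC·ACA·CBC·ACA·CBC·C·CBC·CBC·CBC·C·CBC·ACA·CBC·ACA·CBC·C·CBC·ACA·CBC·ACA
    A ↦ ACA
    B ↦ C
    C ↦ CBC

A->ACA, B->C, C->CBC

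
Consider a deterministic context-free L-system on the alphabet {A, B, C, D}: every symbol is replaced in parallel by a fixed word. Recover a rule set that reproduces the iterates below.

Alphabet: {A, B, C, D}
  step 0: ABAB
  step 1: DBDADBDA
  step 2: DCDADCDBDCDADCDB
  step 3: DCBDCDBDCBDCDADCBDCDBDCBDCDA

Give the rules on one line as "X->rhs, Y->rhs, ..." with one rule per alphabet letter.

  step 2 ⇒ step 3: DCDADCDBDCDADCDB ⇒ DC·B·DC·DB·DC·B·DC·DA·DC·B·DC·DB·DC·B·DC·DA
    A ↦ DB
    B ↦ DA
    C ↦ B
    D ↦ DC

A->DB, B->DA, C->B, D->DC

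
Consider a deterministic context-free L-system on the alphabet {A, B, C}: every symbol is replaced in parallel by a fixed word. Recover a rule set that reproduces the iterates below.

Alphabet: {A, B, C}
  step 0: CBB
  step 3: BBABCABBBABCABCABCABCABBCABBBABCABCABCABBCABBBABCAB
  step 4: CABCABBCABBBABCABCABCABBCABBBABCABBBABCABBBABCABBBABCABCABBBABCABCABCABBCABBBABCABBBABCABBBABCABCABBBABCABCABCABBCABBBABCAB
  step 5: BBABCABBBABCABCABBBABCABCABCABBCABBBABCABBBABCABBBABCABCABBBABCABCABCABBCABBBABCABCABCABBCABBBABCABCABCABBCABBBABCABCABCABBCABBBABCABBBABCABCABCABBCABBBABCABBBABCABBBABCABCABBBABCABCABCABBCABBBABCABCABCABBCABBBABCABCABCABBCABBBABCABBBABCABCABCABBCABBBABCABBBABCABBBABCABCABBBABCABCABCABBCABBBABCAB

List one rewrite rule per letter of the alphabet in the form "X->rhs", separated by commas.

  step 4 ⇒ step 5: CABCABBCABBBABCABCABCABBCABBBABCABBBABCABBBABCABBBABCABCABBBABCABCABCABBCABBBABCABBBABCABBBABCABCABBBABCABCABCABBCABBBABCAB ⇒ BBA·B·CAB·BBA·B·CAB·CAB·BBA·B·CAB·CAB·CAB·B·CAB·BBA·B·CAB·BBA·B·CAB·BBA·B·CAB·CAB·BBA·B·CAB·CAB·CAB·B·CAB·BBA·B·CAB·CAB·CAB·B·CAB·BBA·B·CAB·CAB·CAB·B·CAB·BBA·B·CAB·CAB·CAB·B·CAB·BBA·B·CAB·BBA·B·CAB·CAB·CAB·B·CAB·BBA·B·CAB·BBA·B·CAB·BBA·B·CAB·CAB·BBA·B·CAB·CAB·CAB·B·CAB·BBA·B·CAB·CAB·CAB·B·CAB·BBA·B·CAB·CAB·CAB·B·CAB·BBA·B·CAB·BBA·B·CAB·CAB·CAB·B·CAB·BBA·B·CAB·BBA·B·CAB·BBA·B·CAB·CAB·BBA·B·CAB·CAB·CAB·B·CAB·BBA·B·CAB
    A ↦ B
    B ↦ CAB
    C ↦ BBA

A->B, B->CAB, C->BBA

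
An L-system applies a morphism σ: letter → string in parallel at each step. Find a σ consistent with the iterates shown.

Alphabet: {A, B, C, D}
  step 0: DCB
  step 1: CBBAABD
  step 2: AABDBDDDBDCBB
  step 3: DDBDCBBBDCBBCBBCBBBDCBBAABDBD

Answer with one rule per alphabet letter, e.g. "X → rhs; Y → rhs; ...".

  step 2 ⇒ step 3: AABDBDDDBDCBB ⇒ D·D·BD·CBB·BD·CBB·CBB·CBB·BD·CBB·AA·BD·BD
    A ↦ D
    B ↦ BD
    C ↦ AA
    D ↦ CBB

A->D, B->BD, C->AA, D->CBB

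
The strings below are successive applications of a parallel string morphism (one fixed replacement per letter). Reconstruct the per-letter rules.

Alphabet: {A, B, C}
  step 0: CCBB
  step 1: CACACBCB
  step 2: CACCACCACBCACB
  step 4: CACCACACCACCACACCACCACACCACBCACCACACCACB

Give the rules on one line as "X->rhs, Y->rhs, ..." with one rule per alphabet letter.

  step 1 ⇒ step 2: CACACBCB ⇒ CA·C·CA·C·CA·CB·CA·CB
    A ↦ C
    B ↦ CB
    C ↦ CA

A->C, B->CB, C->CA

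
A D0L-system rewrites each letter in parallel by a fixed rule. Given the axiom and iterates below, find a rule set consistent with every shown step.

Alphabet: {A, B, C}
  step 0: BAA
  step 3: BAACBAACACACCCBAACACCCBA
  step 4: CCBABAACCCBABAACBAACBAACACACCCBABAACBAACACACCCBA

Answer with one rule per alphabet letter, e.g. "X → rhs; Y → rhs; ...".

  step 3 ⇒ step 4: BAACBAACACACCCBAACACCCBA ⇒ CC·BA·BA·AC·CC·BA·BA·AC·BA·AC·BA·AC·AC·AC·CC·BA·BA·AC·BA·AC·AC·AC·CC·BA
    A ↦ BA
    B ↦ CC
    C ↦ AC

A->BA, B->CC, C->AC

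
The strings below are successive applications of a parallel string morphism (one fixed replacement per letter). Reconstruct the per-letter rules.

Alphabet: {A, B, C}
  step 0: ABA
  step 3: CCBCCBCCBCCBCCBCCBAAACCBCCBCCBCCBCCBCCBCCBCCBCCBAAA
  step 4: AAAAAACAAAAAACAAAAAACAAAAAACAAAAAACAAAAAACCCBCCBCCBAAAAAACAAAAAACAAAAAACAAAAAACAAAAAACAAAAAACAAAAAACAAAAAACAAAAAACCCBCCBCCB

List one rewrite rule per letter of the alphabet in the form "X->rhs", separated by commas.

  step 3 ⇒ step 4: CCBCCBCCBCCBCCBCCBAAACCBCCBCCBCCBCCBCCBCCBCCBCCBAAA ⇒ AAA·AAA·C·AAA·AAA·C·AAA·AAA·C·AAA·AAA·C·AAA·AAA·C·AAA·AAA·C·CCB·CCB·CCB·AAA·AAA·C·AAA·AAA·C·AAA·AAA·C·AAA·AAA·C·AAA·AAA·C·AAA·AAA·C·AAA·AAA·C·AAA·AAA·C·AAA·AAA·C·CCB·CCB·CCB
    A ↦ CCB
    B ↦ C
    C ↦ AAA

A->CCB, B->C, C->AAA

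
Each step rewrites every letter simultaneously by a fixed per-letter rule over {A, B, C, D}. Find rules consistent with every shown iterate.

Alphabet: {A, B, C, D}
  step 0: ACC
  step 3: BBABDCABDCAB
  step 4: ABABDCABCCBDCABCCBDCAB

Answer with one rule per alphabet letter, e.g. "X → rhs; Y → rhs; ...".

A->DC, B->AB, C->B, D->CC

  step 3 ⇒ step 4: BBABDCABDCAB ⇒ AB·AB·DC·AB·CC·B·DC·AB·CC·B·DC·AB
    A ↦ DC
    B ↦ AB
    C ↦ B
    D ↦ CC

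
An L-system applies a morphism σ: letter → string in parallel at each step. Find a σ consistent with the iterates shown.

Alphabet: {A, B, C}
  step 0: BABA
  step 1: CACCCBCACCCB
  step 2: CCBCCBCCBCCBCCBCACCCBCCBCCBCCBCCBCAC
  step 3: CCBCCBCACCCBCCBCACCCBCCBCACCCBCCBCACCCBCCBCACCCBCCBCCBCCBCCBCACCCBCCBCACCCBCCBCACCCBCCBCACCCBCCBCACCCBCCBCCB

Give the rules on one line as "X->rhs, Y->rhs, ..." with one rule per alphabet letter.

A->CCB, B->CAC, C->CCB

  step 2 ⇒ step 3: CCBCCBCCBCCBCCBCACCCBCCBCCBCCBCCBCAC ⇒ CCB·CCB·CAC·CCB·CCB·CAC·CCB·CCB·CAC·CCB·CCB·CAC·CCB·CCB·CAC·CCB·CCB·CCB·CCB·CCB·CAC·CCB·CCB·CAC·CCB·CCB·CAC·CCB·CCB·CAC·CCB·CCB·CAC·CCB·CCB·CCB
    A ↦ CCB
    B ↦ CAC
    C ↦ CCB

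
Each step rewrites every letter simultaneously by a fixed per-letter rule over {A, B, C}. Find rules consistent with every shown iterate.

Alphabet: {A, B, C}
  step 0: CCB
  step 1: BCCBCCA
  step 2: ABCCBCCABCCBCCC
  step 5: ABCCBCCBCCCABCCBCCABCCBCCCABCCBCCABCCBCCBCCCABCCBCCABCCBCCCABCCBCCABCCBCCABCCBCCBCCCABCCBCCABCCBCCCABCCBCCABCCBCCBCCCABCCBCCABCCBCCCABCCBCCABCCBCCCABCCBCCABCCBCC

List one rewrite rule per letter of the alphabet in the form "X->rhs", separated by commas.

A->C, B->A, C->BCC

  step 1 ⇒ step 2: BCCBCCA ⇒ A·BCC·BCC·A·BCC·BCC·C
    A ↦ C
    B ↦ A
    C ↦ BCC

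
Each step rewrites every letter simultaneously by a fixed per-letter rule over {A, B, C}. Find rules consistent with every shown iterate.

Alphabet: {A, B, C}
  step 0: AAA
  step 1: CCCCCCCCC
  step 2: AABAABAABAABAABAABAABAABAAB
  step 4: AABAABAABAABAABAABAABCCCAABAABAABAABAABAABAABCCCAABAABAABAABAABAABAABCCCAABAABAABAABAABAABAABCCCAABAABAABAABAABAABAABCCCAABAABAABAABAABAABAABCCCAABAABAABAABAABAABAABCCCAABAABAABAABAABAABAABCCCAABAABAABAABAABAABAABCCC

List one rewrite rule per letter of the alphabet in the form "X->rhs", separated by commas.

A->CCC, B->CA, C->AAB

  step 1 ⇒ step 2: CCCCCCCCC ⇒ AAB·AAB·AAB·AAB·AAB·AAB·AAB·AAB·AAB
    C ↦ AAB
  step 0 ⇒ step 1: AAA ⇒ CCC·CCC·CCC
    A ↦ CCC
    B ↦ CA  (constrained at step 2)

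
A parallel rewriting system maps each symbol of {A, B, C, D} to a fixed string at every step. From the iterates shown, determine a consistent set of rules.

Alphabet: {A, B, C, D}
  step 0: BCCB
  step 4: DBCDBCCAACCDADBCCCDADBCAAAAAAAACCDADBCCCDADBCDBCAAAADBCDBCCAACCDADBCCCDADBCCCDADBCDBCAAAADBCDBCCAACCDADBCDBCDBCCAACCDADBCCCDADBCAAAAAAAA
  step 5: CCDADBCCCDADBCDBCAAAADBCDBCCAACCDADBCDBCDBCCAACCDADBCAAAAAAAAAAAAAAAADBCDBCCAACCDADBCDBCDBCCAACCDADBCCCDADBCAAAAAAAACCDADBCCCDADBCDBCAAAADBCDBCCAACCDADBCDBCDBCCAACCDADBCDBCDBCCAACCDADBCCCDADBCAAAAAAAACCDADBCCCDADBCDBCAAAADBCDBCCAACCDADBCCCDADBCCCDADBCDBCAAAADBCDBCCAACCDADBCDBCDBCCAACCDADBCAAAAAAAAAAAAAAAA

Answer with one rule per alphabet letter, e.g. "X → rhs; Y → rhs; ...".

A->AA, B->CDA, C->DBC, D->C

  step 4 ⇒ step 5: DBCDBCCAACCDADBCCCDADBCAAAAAAAACCDADBCCCDADBCDBCAAAADBCDBCCAACCDADBCCCDADBCCCDADBCDBCAAAADBCDBCCAACCDADBCDBCDBCCAACCDADBCCCDADBCAAAAAAAA ⇒ C·CDA·DBC·C·CDA·DBC·DBC·AA·AA·DBC·DBC·C·AA·C·CDA·DBC·DBC·DBC·C·AA·C·CDA·DBC·AA·AA·AA·AA·AA·AA·AA·AA·DBC·DBC·C·AA·C·CDA·DBC·DBC·DBC·C·AA·C·CDA·DBC·C·CDA·DBC·AA·AA·AA·AA·C·CDA·DBC·C·CDA·DBC·DBC·AA·AA·DBC·DBC·C·AA·C·CDA·DBC·DBC·DBC·C·AA·C·CDA·DBC·DBC·DBC·C·AA·C·CDA·DBC·C·CDA·DBC·AA·AA·AA·AA·C·CDA·DBC·C·CDA·DBC·DBC·AA·AA·DBC·DBC·C·AA·C·CDA·DBC·C·CDA·DBC·C·CDA·DBC·DBC·AA·AA·DBC·DBC·C·AA·C·CDA·DBC·DBC·DBC·C·AA·C·CDA·DBC·AA·AA·AA·AA·AA·AA·AA·AA
    A ↦ AA
    B ↦ CDA
    C ↦ DBC
    D ↦ C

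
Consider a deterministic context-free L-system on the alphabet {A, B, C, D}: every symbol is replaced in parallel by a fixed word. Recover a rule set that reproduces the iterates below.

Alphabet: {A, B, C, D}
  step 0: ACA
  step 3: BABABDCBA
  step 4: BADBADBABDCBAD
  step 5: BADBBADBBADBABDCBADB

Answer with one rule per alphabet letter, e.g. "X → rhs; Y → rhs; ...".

A->D, B->BA, C->DC, D->B

  step 4 ⇒ step 5: BADBADBABDCBAD ⇒ BA·D·B·BA·D·B·BA·D·BA·B·DC·BA·D·B
    A ↦ D
    B ↦ BA
    C ↦ DC
    D ↦ B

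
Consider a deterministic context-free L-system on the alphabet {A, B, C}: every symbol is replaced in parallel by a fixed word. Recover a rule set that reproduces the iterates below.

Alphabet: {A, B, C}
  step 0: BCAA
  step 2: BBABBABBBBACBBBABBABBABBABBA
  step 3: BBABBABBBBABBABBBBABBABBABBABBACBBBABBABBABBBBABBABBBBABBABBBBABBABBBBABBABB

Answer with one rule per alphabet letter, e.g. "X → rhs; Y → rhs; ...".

A->BB, B->BBA, C->ACB

  step 2 ⇒ step 3: BBABBABBBBACBBBABBABBABBABBA ⇒ BBA·BBA·BB·BBA·BBA·BB·BBA·BBA·BBA·BBA·BB·ACB·BBA·BBA·BBA·BB·BBA·BBA·BB·BBA·BBA·BB·BBA·BBA·BB·BBA·BBA·BB
    A ↦ BB
    B ↦ BBA
    C ↦ ACB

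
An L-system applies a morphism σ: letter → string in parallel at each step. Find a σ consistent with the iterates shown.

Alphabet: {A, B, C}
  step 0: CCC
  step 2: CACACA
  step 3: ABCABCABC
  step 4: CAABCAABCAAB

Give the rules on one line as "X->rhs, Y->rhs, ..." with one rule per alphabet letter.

  step 3 ⇒ step 4: ABCABCABC ⇒ C·A·AB·C·A·AB·C·A·AB
    A ↦ C
    B ↦ A
    C ↦ AB

A->C, B->A, C->AB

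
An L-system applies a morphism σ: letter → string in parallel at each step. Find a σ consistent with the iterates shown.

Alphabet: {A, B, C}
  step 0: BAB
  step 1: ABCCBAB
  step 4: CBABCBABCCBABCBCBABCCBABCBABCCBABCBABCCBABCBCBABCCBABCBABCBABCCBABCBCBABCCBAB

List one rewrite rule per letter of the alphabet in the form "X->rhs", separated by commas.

  step 0 ⇒ step 1: BAB ⇒ AB·CCB·AB
    A ↦ CCB
    B ↦ AB
    C ↦ CB  (constrained at step 1)

A->CCB, B->AB, C->CB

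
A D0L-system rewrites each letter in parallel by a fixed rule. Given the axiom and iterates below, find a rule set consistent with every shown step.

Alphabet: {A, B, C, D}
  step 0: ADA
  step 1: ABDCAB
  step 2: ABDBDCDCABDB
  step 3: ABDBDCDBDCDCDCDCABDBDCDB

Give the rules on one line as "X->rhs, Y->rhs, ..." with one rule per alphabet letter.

  step 2 ⇒ step 3: ABDBDCDCABDB ⇒ AB·DB·DC·DB·DC·DC·DC·DC·AB·DB·DC·DB
    A ↦ AB
    B ↦ DB
    C ↦ DC
    D ↦ DC

A->AB, B->DB, C->DC, D->DC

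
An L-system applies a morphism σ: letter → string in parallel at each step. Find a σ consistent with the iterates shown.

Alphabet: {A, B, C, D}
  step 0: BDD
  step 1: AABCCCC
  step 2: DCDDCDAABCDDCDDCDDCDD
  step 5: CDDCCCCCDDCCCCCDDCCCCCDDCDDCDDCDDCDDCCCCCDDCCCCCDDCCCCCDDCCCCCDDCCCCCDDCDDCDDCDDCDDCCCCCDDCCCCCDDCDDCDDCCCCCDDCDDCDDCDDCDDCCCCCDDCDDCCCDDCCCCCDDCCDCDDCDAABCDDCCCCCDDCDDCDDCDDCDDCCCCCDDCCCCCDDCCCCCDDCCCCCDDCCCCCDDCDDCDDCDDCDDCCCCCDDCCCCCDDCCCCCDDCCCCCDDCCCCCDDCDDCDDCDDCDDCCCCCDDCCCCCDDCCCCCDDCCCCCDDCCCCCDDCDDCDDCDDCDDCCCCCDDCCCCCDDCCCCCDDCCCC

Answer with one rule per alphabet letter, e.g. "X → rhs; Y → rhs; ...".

  step 1 ⇒ step 2: AABCCCC ⇒ DCD·DCD·AAB·CDD·CDD·CDD·CDD
    A ↦ DCD
    B ↦ AAB
    C ↦ CDD
  step 0 ⇒ step 1: BDD ⇒ AAB·CC·CC
    D ↦ CC

A->DCD, B->AAB, C->CDD, D->CC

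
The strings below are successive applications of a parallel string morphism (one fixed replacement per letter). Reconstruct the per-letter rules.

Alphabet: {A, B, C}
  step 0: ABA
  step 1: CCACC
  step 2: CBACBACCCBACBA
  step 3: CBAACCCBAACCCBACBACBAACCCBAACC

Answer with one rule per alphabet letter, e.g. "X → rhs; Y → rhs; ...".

A->CC, B->A, C->CBA

  step 2 ⇒ step 3: CBACBACCCBACBA ⇒ CBA·A·CC·CBA·A·CC·CBA·CBA·CBA·A·CC·CBA·A·CC
    A ↦ CC
    B ↦ A
    C ↦ CBA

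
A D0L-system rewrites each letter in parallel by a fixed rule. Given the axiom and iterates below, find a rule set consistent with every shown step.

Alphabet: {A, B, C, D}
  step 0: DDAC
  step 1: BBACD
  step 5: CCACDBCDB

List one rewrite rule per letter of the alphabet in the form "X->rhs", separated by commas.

  step 0 ⇒ step 1: DDAC ⇒ B·B·AC·D
    A ↦ AC
    C ↦ D
    D ↦ B
    B ↦ C  (constrained at step 1)

A->AC, B->C, C->D, D->B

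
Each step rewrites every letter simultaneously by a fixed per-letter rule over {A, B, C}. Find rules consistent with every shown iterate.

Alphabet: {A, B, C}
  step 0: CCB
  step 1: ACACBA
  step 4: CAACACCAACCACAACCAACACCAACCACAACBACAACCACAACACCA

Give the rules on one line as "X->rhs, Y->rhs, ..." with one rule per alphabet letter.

  step 0 ⇒ step 1: CCB ⇒ AC·AC·BA
    B ↦ BA
    C ↦ AC
    A ↦ CA  (constrained at step 1)

A->CA, B->BA, C->AC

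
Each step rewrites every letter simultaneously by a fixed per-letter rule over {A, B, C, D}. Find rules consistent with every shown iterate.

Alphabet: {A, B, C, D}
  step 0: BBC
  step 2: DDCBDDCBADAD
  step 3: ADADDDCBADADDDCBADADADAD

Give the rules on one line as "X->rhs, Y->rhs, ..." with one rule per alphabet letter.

  step 2 ⇒ step 3: DDCBDDCBADAD ⇒ AD·AD·DD·CB·AD·AD·DD·CB·AD·AD·AD·AD
    A ↦ AD
    B ↦ CB
    C ↦ DD
    D ↦ AD

A->AD, B->CB, C->DD, D->AD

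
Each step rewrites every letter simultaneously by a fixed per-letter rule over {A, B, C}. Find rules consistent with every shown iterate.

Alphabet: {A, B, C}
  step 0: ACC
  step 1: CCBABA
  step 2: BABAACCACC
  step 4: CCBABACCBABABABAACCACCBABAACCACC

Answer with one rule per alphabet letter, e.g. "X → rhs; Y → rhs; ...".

  step 1 ⇒ step 2: CCBABA ⇒ BA·BA·A·CC·A·CC
    A ↦ CC
    B ↦ A
    C ↦ BA

A->CC, B->A, C->BA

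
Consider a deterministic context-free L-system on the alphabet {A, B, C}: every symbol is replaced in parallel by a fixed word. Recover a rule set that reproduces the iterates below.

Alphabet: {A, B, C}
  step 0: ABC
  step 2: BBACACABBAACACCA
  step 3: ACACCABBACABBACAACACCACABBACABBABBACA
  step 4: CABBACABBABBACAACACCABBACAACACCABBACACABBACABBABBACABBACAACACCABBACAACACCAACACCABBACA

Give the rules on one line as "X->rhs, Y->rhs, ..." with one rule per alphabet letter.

A->CA, B->AC, C->BBA

  step 3 ⇒ step 4: ACACCABBACABBACAACACCACABBACABBABBACA ⇒ CA·BBA·CA·BBA·BBA·CA·AC·AC·CA·BBA·CA·AC·AC·CA·BBA·CA·CA·BBA·CA·BBA·BBA·CA·BBA·CA·AC·AC·CA·BBA·CA·AC·AC·CA·AC·AC·CA·BBA·CA
    A ↦ CA
    B ↦ AC
    C ↦ BBA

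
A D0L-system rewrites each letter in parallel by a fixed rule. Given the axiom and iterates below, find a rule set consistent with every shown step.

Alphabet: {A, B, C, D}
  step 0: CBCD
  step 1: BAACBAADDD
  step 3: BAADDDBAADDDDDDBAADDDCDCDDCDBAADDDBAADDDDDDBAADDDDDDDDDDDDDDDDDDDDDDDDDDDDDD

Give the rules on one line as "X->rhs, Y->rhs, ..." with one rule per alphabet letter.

  step 0 ⇒ step 1: CBCD ⇒ BAA·C·BAA·DDD
    B ↦ C
    C ↦ BAA
    D ↦ DDD
    A ↦ DCD  (constrained at step 1)

A->DCD, B->C, C->BAA, D->DDD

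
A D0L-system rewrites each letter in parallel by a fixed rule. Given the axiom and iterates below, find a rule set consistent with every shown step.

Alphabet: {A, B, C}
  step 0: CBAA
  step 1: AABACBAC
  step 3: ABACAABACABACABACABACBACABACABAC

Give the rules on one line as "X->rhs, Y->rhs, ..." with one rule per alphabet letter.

  step 0 ⇒ step 1: CBAA ⇒ A·A·BAC·BAC
    A ↦ BAC
    B ↦ A
    C ↦ A

A->BAC, B->A, C->A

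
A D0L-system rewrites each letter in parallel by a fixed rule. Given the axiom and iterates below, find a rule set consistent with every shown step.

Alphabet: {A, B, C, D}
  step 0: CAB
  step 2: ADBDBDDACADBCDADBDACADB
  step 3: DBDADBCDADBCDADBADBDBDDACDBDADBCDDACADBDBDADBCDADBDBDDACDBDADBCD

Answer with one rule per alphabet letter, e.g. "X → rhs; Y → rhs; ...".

  step 2 ⇒ step 3: ADBDBDDACADBCDADBDACADB ⇒ DBD·ADB·CD·ADB·CD·ADB·ADB·DBD·DAC·DBD·ADB·CD·DAC·ADB·DBD·ADB·CD·ADB·DBD·DAC·DBD·ADB·CD
    A ↦ DBD
    B ↦ CD
    C ↦ DAC
    D ↦ ADB

A->DBD, B->CD, C->DAC, D->ADB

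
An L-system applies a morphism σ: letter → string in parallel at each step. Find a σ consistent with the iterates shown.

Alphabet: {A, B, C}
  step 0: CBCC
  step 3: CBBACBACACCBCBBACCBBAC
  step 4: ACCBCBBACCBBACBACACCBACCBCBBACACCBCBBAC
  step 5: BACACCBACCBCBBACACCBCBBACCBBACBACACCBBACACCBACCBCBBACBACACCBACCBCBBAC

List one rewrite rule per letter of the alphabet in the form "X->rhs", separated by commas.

A->B, B->CB, C->AC

  step 4 ⇒ step 5: ACCBCBBACCBBACBACACCBACCBCBBACACCBCBBAC ⇒ B·AC·AC·CB·AC·CB·CB·B·AC·AC·CB·CB·B·AC·CB·B·AC·B·AC·AC·CB·B·AC·AC·CB·AC·CB·CB·B·AC·B·AC·AC·CB·AC·CB·CB·B·AC
    A ↦ B
    B ↦ CB
    C ↦ AC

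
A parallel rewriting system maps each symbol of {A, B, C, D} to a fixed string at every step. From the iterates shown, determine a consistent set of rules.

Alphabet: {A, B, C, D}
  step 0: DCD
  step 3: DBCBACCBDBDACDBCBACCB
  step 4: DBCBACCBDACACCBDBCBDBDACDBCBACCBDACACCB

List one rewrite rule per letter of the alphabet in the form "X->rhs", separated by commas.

A->D, B->CB, C->AC, D->DB

  step 3 ⇒ step 4: DBCBACCBDBDACDBCBACCB ⇒ DB·CB·AC·CB·D·AC·AC·CB·DB·CB·DB·D·AC·DB·CB·AC·CB·D·AC·AC·CB
    A ↦ D
    B ↦ CB
    C ↦ AC
    D ↦ DB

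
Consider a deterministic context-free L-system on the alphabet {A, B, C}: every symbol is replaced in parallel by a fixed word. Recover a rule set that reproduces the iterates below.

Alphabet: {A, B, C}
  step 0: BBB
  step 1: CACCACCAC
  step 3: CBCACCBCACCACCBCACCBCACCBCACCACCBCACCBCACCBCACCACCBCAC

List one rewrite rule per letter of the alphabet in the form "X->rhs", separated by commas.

  step 0 ⇒ step 1: BBB ⇒ CAC·CAC·CAC
    B ↦ CAC
    A ↦ CBB  (constrained at step 1)
    C ↦ CB  (constrained at step 1)

A->CBB, B->CAC, C->CB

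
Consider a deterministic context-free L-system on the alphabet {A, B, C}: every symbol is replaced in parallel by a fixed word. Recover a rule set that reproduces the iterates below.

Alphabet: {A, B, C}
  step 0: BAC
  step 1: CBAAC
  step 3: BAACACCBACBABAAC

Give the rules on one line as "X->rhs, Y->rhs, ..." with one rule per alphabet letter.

A->BA, B->C, C->AC

  step 0 ⇒ step 1: BAC ⇒ C·BA·AC
    A ↦ BA
    B ↦ C
    C ↦ AC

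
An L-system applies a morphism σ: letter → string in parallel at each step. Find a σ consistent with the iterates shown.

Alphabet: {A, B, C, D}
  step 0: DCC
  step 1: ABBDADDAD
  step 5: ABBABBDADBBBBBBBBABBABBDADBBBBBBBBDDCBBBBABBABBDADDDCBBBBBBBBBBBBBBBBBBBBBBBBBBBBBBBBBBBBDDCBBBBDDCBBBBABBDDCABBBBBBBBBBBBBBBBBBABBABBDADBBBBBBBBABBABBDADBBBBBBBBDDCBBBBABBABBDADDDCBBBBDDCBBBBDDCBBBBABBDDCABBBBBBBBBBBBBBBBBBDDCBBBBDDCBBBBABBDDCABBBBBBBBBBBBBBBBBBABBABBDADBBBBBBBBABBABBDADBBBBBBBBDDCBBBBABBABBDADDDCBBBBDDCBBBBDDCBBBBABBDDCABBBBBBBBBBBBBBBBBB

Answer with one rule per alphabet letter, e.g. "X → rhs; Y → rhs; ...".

  step 0 ⇒ step 1: DCC ⇒ ABB·DAD·DAD
    C ↦ DAD
    D ↦ ABB
    A ↦ DDC  (constrained at step 1)
    B ↦ BB  (constrained at step 1)

A->DDC, B->BB, C->DAD, D->ABB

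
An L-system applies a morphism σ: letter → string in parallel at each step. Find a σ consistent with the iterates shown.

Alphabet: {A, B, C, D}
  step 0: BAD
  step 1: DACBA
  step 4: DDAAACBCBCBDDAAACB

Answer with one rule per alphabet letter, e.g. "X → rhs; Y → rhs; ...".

A->CB, B->DA, C->D, D->A

  step 0 ⇒ step 1: BAD ⇒ DA·CB·A
    A ↦ CB
    B ↦ DA
    D ↦ A
    C ↦ D  (constrained at step 1)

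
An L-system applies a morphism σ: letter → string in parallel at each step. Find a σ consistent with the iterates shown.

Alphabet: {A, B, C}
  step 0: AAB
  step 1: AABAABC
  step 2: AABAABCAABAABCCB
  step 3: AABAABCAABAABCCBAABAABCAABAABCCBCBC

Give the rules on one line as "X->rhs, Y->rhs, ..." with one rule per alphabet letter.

A->AAB, B->C, C->CB

  step 2 ⇒ step 3: AABAABCAABAABCCB ⇒ AAB·AAB·C·AAB·AAB·C·CB·AAB·AAB·C·AAB·AAB·C·CB·CB·C
    A ↦ AAB
    B ↦ C
    C ↦ CB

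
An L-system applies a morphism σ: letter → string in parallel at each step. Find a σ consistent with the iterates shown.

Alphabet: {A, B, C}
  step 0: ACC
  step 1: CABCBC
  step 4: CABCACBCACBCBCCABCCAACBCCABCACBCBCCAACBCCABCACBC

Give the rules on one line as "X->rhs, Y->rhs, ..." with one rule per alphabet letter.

  step 0 ⇒ step 1: ACC ⇒ CA·BC·BC
    A ↦ CA
    C ↦ BC
    B ↦ AC  (constrained at step 1)

A->CA, B->AC, C->BC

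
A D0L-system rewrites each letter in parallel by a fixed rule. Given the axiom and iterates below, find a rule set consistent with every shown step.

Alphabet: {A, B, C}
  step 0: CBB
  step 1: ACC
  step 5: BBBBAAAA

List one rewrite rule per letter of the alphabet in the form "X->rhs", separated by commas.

A->BB, B->C, C->A

  step 0 ⇒ step 1: CBB ⇒ A·C·C
    B ↦ C
    C ↦ A
    A ↦ BB  (constrained at step 1)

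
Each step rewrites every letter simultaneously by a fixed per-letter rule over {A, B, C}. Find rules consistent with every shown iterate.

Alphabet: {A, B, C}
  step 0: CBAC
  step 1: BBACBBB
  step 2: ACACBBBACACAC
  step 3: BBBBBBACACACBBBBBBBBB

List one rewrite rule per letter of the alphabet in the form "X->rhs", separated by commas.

A->B, B->AC, C->BB

  step 2 ⇒ step 3: ACACBBBACACAC ⇒ B·BB·B·BB·AC·AC·AC·B·BB·B·BB·B·BB
    A ↦ B
    B ↦ AC
    C ↦ BB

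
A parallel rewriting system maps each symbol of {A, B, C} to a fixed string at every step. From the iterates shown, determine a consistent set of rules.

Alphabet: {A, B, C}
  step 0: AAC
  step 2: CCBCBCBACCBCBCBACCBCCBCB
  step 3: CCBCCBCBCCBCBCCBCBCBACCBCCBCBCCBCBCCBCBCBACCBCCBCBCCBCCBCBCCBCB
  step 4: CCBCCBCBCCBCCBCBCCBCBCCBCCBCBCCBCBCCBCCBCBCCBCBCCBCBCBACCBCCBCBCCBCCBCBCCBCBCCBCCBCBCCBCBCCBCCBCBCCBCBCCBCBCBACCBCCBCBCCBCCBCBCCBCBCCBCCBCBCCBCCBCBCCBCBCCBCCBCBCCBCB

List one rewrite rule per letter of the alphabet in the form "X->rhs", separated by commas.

A->CBA, B->CB, C->CCB

  step 3 ⇒ step 4: CCBCCBCBCCBCBCCBCBCBACCBCCBCBCCBCBCCBCBCBACCBCCBCBCCBCCBCBCCBCB ⇒ CCB·CCB·CB·CCB·CCB·CB·CCB·CB·CCB·CCB·CB·CCB·CB·CCB·CCB·CB·CCB·CB·CCB·CB·CBA·CCB·CCB·CB·CCB·CCB·CB·CCB·CB·CCB·CCB·CB·CCB·CB·CCB·CCB·CB·CCB·CB·CCB·CB·CBA·CCB·CCB·CB·CCB·CCB·CB·CCB·CB·CCB·CCB·CB·CCB·CCB·CB·CCB·CB·CCB·CCB·CB·CCB·CB
    A ↦ CBA
    B ↦ CB
    C ↦ CCB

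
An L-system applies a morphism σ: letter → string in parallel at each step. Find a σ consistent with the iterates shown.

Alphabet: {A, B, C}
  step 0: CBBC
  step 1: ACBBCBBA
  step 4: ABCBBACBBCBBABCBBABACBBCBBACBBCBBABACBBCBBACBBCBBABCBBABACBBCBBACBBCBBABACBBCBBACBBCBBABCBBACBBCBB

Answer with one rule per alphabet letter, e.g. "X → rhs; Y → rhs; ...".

  step 0 ⇒ step 1: CBBC ⇒ A·CBB·CBB·A
    B ↦ CBB
    C ↦ A
    A ↦ AB  (constrained at step 1)

A->AB, B->CBB, C->A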